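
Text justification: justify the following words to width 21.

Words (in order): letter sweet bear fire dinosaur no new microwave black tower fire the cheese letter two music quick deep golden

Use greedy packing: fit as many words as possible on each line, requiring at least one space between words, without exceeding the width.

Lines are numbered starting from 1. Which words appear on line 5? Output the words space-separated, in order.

Line 1: ['letter', 'sweet', 'bear'] (min_width=17, slack=4)
Line 2: ['fire', 'dinosaur', 'no', 'new'] (min_width=20, slack=1)
Line 3: ['microwave', 'black', 'tower'] (min_width=21, slack=0)
Line 4: ['fire', 'the', 'cheese'] (min_width=15, slack=6)
Line 5: ['letter', 'two', 'music'] (min_width=16, slack=5)
Line 6: ['quick', 'deep', 'golden'] (min_width=17, slack=4)

Answer: letter two music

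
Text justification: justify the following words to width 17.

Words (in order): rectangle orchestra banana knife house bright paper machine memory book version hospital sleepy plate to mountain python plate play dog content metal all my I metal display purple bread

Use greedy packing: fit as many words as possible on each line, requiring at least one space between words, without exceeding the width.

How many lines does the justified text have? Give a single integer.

Line 1: ['rectangle'] (min_width=9, slack=8)
Line 2: ['orchestra', 'banana'] (min_width=16, slack=1)
Line 3: ['knife', 'house'] (min_width=11, slack=6)
Line 4: ['bright', 'paper'] (min_width=12, slack=5)
Line 5: ['machine', 'memory'] (min_width=14, slack=3)
Line 6: ['book', 'version'] (min_width=12, slack=5)
Line 7: ['hospital', 'sleepy'] (min_width=15, slack=2)
Line 8: ['plate', 'to', 'mountain'] (min_width=17, slack=0)
Line 9: ['python', 'plate', 'play'] (min_width=17, slack=0)
Line 10: ['dog', 'content', 'metal'] (min_width=17, slack=0)
Line 11: ['all', 'my', 'I', 'metal'] (min_width=14, slack=3)
Line 12: ['display', 'purple'] (min_width=14, slack=3)
Line 13: ['bread'] (min_width=5, slack=12)
Total lines: 13

Answer: 13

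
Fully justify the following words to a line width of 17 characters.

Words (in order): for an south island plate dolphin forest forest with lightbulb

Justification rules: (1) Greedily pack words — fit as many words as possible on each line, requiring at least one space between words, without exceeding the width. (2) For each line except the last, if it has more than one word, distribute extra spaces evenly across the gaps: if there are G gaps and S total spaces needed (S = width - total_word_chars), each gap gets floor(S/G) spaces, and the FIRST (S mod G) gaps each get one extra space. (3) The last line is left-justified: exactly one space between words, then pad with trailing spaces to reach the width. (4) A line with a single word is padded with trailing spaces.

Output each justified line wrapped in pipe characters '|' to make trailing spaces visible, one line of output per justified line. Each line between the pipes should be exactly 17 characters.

Line 1: ['for', 'an', 'south'] (min_width=12, slack=5)
Line 2: ['island', 'plate'] (min_width=12, slack=5)
Line 3: ['dolphin', 'forest'] (min_width=14, slack=3)
Line 4: ['forest', 'with'] (min_width=11, slack=6)
Line 5: ['lightbulb'] (min_width=9, slack=8)

Answer: |for    an   south|
|island      plate|
|dolphin    forest|
|forest       with|
|lightbulb        |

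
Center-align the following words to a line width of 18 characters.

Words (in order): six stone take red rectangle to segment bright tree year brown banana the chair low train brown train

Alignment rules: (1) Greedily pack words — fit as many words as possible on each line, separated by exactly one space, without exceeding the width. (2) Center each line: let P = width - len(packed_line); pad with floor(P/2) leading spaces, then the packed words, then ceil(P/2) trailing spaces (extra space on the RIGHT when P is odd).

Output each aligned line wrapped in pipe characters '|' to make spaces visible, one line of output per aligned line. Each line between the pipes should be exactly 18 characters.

Line 1: ['six', 'stone', 'take', 'red'] (min_width=18, slack=0)
Line 2: ['rectangle', 'to'] (min_width=12, slack=6)
Line 3: ['segment', 'bright'] (min_width=14, slack=4)
Line 4: ['tree', 'year', 'brown'] (min_width=15, slack=3)
Line 5: ['banana', 'the', 'chair'] (min_width=16, slack=2)
Line 6: ['low', 'train', 'brown'] (min_width=15, slack=3)
Line 7: ['train'] (min_width=5, slack=13)

Answer: |six stone take red|
|   rectangle to   |
|  segment bright  |
| tree year brown  |
| banana the chair |
| low train brown  |
|      train       |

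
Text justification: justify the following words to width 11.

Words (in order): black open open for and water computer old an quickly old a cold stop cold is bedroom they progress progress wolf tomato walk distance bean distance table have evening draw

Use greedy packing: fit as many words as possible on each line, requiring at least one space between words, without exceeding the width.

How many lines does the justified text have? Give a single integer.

Answer: 20

Derivation:
Line 1: ['black', 'open'] (min_width=10, slack=1)
Line 2: ['open', 'for'] (min_width=8, slack=3)
Line 3: ['and', 'water'] (min_width=9, slack=2)
Line 4: ['computer'] (min_width=8, slack=3)
Line 5: ['old', 'an'] (min_width=6, slack=5)
Line 6: ['quickly', 'old'] (min_width=11, slack=0)
Line 7: ['a', 'cold', 'stop'] (min_width=11, slack=0)
Line 8: ['cold', 'is'] (min_width=7, slack=4)
Line 9: ['bedroom'] (min_width=7, slack=4)
Line 10: ['they'] (min_width=4, slack=7)
Line 11: ['progress'] (min_width=8, slack=3)
Line 12: ['progress'] (min_width=8, slack=3)
Line 13: ['wolf', 'tomato'] (min_width=11, slack=0)
Line 14: ['walk'] (min_width=4, slack=7)
Line 15: ['distance'] (min_width=8, slack=3)
Line 16: ['bean'] (min_width=4, slack=7)
Line 17: ['distance'] (min_width=8, slack=3)
Line 18: ['table', 'have'] (min_width=10, slack=1)
Line 19: ['evening'] (min_width=7, slack=4)
Line 20: ['draw'] (min_width=4, slack=7)
Total lines: 20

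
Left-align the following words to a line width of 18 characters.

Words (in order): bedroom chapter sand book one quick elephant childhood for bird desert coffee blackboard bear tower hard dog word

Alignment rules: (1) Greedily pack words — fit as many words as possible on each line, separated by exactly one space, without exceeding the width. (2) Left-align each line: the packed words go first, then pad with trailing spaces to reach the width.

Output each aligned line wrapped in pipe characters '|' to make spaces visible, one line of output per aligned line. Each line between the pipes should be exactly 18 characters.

Line 1: ['bedroom', 'chapter'] (min_width=15, slack=3)
Line 2: ['sand', 'book', 'one'] (min_width=13, slack=5)
Line 3: ['quick', 'elephant'] (min_width=14, slack=4)
Line 4: ['childhood', 'for', 'bird'] (min_width=18, slack=0)
Line 5: ['desert', 'coffee'] (min_width=13, slack=5)
Line 6: ['blackboard', 'bear'] (min_width=15, slack=3)
Line 7: ['tower', 'hard', 'dog'] (min_width=14, slack=4)
Line 8: ['word'] (min_width=4, slack=14)

Answer: |bedroom chapter   |
|sand book one     |
|quick elephant    |
|childhood for bird|
|desert coffee     |
|blackboard bear   |
|tower hard dog    |
|word              |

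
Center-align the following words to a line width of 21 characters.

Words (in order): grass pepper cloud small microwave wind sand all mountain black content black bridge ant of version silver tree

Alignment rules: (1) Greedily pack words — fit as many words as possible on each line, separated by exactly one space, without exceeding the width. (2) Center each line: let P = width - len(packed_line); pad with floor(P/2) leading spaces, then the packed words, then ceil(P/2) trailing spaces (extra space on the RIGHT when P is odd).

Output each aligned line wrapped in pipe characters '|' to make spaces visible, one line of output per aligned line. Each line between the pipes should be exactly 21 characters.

Line 1: ['grass', 'pepper', 'cloud'] (min_width=18, slack=3)
Line 2: ['small', 'microwave', 'wind'] (min_width=20, slack=1)
Line 3: ['sand', 'all', 'mountain'] (min_width=17, slack=4)
Line 4: ['black', 'content', 'black'] (min_width=19, slack=2)
Line 5: ['bridge', 'ant', 'of', 'version'] (min_width=21, slack=0)
Line 6: ['silver', 'tree'] (min_width=11, slack=10)

Answer: | grass pepper cloud  |
|small microwave wind |
|  sand all mountain  |
| black content black |
|bridge ant of version|
|     silver tree     |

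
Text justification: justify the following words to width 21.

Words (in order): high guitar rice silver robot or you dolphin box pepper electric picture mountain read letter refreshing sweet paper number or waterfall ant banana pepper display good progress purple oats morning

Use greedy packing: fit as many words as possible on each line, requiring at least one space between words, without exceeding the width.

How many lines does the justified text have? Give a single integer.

Answer: 11

Derivation:
Line 1: ['high', 'guitar', 'rice'] (min_width=16, slack=5)
Line 2: ['silver', 'robot', 'or', 'you'] (min_width=19, slack=2)
Line 3: ['dolphin', 'box', 'pepper'] (min_width=18, slack=3)
Line 4: ['electric', 'picture'] (min_width=16, slack=5)
Line 5: ['mountain', 'read', 'letter'] (min_width=20, slack=1)
Line 6: ['refreshing', 'sweet'] (min_width=16, slack=5)
Line 7: ['paper', 'number', 'or'] (min_width=15, slack=6)
Line 8: ['waterfall', 'ant', 'banana'] (min_width=20, slack=1)
Line 9: ['pepper', 'display', 'good'] (min_width=19, slack=2)
Line 10: ['progress', 'purple', 'oats'] (min_width=20, slack=1)
Line 11: ['morning'] (min_width=7, slack=14)
Total lines: 11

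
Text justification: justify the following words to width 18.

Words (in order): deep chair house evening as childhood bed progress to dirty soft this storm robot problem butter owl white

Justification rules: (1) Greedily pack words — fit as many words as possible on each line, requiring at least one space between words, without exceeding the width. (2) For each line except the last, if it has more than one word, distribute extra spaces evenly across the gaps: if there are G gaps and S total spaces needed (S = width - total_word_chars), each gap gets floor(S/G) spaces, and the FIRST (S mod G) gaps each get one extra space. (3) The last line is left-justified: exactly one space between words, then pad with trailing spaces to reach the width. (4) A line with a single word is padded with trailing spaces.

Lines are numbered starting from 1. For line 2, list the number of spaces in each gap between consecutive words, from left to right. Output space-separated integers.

Answer: 9

Derivation:
Line 1: ['deep', 'chair', 'house'] (min_width=16, slack=2)
Line 2: ['evening', 'as'] (min_width=10, slack=8)
Line 3: ['childhood', 'bed'] (min_width=13, slack=5)
Line 4: ['progress', 'to', 'dirty'] (min_width=17, slack=1)
Line 5: ['soft', 'this', 'storm'] (min_width=15, slack=3)
Line 6: ['robot', 'problem'] (min_width=13, slack=5)
Line 7: ['butter', 'owl', 'white'] (min_width=16, slack=2)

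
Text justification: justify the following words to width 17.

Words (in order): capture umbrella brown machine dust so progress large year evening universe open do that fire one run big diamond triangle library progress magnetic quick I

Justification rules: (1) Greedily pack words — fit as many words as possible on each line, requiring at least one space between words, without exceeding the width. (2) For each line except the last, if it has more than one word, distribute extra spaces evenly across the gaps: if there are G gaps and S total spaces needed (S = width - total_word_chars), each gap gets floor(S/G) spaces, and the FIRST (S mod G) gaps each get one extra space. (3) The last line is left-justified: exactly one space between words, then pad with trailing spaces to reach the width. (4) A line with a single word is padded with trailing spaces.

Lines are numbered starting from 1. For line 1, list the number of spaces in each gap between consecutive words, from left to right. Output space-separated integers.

Line 1: ['capture', 'umbrella'] (min_width=16, slack=1)
Line 2: ['brown', 'machine'] (min_width=13, slack=4)
Line 3: ['dust', 'so', 'progress'] (min_width=16, slack=1)
Line 4: ['large', 'year'] (min_width=10, slack=7)
Line 5: ['evening', 'universe'] (min_width=16, slack=1)
Line 6: ['open', 'do', 'that', 'fire'] (min_width=17, slack=0)
Line 7: ['one', 'run', 'big'] (min_width=11, slack=6)
Line 8: ['diamond', 'triangle'] (min_width=16, slack=1)
Line 9: ['library', 'progress'] (min_width=16, slack=1)
Line 10: ['magnetic', 'quick', 'I'] (min_width=16, slack=1)

Answer: 2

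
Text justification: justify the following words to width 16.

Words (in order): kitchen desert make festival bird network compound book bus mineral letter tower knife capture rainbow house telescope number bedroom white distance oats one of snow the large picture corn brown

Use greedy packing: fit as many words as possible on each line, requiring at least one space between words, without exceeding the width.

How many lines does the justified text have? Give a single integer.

Answer: 14

Derivation:
Line 1: ['kitchen', 'desert'] (min_width=14, slack=2)
Line 2: ['make', 'festival'] (min_width=13, slack=3)
Line 3: ['bird', 'network'] (min_width=12, slack=4)
Line 4: ['compound', 'book'] (min_width=13, slack=3)
Line 5: ['bus', 'mineral'] (min_width=11, slack=5)
Line 6: ['letter', 'tower'] (min_width=12, slack=4)
Line 7: ['knife', 'capture'] (min_width=13, slack=3)
Line 8: ['rainbow', 'house'] (min_width=13, slack=3)
Line 9: ['telescope', 'number'] (min_width=16, slack=0)
Line 10: ['bedroom', 'white'] (min_width=13, slack=3)
Line 11: ['distance', 'oats'] (min_width=13, slack=3)
Line 12: ['one', 'of', 'snow', 'the'] (min_width=15, slack=1)
Line 13: ['large', 'picture'] (min_width=13, slack=3)
Line 14: ['corn', 'brown'] (min_width=10, slack=6)
Total lines: 14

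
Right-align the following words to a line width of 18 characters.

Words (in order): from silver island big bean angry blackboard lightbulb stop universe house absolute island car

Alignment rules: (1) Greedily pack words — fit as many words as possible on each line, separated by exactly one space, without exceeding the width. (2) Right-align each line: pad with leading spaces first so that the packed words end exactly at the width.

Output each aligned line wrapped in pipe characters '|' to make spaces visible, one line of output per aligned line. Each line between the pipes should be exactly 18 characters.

Answer: |from silver island|
|    big bean angry|
|        blackboard|
|    lightbulb stop|
|    universe house|
|   absolute island|
|               car|

Derivation:
Line 1: ['from', 'silver', 'island'] (min_width=18, slack=0)
Line 2: ['big', 'bean', 'angry'] (min_width=14, slack=4)
Line 3: ['blackboard'] (min_width=10, slack=8)
Line 4: ['lightbulb', 'stop'] (min_width=14, slack=4)
Line 5: ['universe', 'house'] (min_width=14, slack=4)
Line 6: ['absolute', 'island'] (min_width=15, slack=3)
Line 7: ['car'] (min_width=3, slack=15)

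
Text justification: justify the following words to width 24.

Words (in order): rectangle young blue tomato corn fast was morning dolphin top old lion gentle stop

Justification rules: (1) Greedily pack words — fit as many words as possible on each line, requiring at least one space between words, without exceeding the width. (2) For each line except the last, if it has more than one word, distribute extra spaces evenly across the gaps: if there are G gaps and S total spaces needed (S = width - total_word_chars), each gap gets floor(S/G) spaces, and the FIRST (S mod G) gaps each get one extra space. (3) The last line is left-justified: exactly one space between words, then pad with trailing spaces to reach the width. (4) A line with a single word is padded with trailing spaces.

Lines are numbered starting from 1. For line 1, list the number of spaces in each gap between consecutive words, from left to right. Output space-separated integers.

Line 1: ['rectangle', 'young', 'blue'] (min_width=20, slack=4)
Line 2: ['tomato', 'corn', 'fast', 'was'] (min_width=20, slack=4)
Line 3: ['morning', 'dolphin', 'top', 'old'] (min_width=23, slack=1)
Line 4: ['lion', 'gentle', 'stop'] (min_width=16, slack=8)

Answer: 3 3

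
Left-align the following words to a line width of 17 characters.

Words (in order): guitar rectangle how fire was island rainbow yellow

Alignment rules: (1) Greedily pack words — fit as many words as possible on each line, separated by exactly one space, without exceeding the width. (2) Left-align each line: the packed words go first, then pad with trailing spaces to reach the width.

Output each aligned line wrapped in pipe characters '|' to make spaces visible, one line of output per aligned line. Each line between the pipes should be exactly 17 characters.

Answer: |guitar rectangle |
|how fire was     |
|island rainbow   |
|yellow           |

Derivation:
Line 1: ['guitar', 'rectangle'] (min_width=16, slack=1)
Line 2: ['how', 'fire', 'was'] (min_width=12, slack=5)
Line 3: ['island', 'rainbow'] (min_width=14, slack=3)
Line 4: ['yellow'] (min_width=6, slack=11)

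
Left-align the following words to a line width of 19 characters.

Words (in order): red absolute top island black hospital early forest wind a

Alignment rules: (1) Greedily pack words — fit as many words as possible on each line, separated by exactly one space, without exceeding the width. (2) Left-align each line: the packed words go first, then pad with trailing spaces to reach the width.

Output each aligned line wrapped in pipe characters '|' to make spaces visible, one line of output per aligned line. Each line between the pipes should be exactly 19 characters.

Line 1: ['red', 'absolute', 'top'] (min_width=16, slack=3)
Line 2: ['island', 'black'] (min_width=12, slack=7)
Line 3: ['hospital', 'early'] (min_width=14, slack=5)
Line 4: ['forest', 'wind', 'a'] (min_width=13, slack=6)

Answer: |red absolute top   |
|island black       |
|hospital early     |
|forest wind a      |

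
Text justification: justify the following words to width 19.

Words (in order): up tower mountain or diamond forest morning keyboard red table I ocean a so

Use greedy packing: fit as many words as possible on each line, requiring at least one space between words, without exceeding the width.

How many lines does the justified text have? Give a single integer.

Answer: 5

Derivation:
Line 1: ['up', 'tower', 'mountain'] (min_width=17, slack=2)
Line 2: ['or', 'diamond', 'forest'] (min_width=17, slack=2)
Line 3: ['morning', 'keyboard'] (min_width=16, slack=3)
Line 4: ['red', 'table', 'I', 'ocean', 'a'] (min_width=19, slack=0)
Line 5: ['so'] (min_width=2, slack=17)
Total lines: 5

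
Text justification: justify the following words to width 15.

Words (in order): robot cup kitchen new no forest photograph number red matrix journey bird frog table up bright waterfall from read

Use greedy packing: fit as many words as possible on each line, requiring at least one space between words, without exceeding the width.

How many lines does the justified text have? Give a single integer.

Line 1: ['robot', 'cup'] (min_width=9, slack=6)
Line 2: ['kitchen', 'new', 'no'] (min_width=14, slack=1)
Line 3: ['forest'] (min_width=6, slack=9)
Line 4: ['photograph'] (min_width=10, slack=5)
Line 5: ['number', 'red'] (min_width=10, slack=5)
Line 6: ['matrix', 'journey'] (min_width=14, slack=1)
Line 7: ['bird', 'frog', 'table'] (min_width=15, slack=0)
Line 8: ['up', 'bright'] (min_width=9, slack=6)
Line 9: ['waterfall', 'from'] (min_width=14, slack=1)
Line 10: ['read'] (min_width=4, slack=11)
Total lines: 10

Answer: 10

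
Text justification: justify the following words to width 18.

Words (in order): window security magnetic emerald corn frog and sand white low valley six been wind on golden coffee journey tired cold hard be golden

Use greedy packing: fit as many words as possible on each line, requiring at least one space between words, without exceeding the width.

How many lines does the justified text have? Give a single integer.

Answer: 8

Derivation:
Line 1: ['window', 'security'] (min_width=15, slack=3)
Line 2: ['magnetic', 'emerald'] (min_width=16, slack=2)
Line 3: ['corn', 'frog', 'and', 'sand'] (min_width=18, slack=0)
Line 4: ['white', 'low', 'valley'] (min_width=16, slack=2)
Line 5: ['six', 'been', 'wind', 'on'] (min_width=16, slack=2)
Line 6: ['golden', 'coffee'] (min_width=13, slack=5)
Line 7: ['journey', 'tired', 'cold'] (min_width=18, slack=0)
Line 8: ['hard', 'be', 'golden'] (min_width=14, slack=4)
Total lines: 8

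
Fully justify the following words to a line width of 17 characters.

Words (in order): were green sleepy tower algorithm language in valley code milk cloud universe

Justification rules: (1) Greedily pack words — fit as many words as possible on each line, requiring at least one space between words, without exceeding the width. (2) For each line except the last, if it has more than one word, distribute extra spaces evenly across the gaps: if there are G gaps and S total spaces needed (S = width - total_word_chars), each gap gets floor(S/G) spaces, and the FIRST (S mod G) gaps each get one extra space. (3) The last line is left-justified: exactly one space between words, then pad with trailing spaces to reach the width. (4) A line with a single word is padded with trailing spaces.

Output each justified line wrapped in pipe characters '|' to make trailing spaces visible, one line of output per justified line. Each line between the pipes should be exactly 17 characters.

Line 1: ['were', 'green', 'sleepy'] (min_width=17, slack=0)
Line 2: ['tower', 'algorithm'] (min_width=15, slack=2)
Line 3: ['language', 'in'] (min_width=11, slack=6)
Line 4: ['valley', 'code', 'milk'] (min_width=16, slack=1)
Line 5: ['cloud', 'universe'] (min_width=14, slack=3)

Answer: |were green sleepy|
|tower   algorithm|
|language       in|
|valley  code milk|
|cloud universe   |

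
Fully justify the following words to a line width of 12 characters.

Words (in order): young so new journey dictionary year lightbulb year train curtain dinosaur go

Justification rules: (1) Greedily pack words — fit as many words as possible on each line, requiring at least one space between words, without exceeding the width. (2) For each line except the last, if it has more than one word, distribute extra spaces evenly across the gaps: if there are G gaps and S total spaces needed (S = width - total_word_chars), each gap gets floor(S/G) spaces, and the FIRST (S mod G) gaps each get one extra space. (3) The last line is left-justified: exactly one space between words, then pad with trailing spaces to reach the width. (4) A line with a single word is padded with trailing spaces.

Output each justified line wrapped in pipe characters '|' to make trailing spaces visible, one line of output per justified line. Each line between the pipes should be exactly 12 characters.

Answer: |young so new|
|journey     |
|dictionary  |
|year        |
|lightbulb   |
|year   train|
|curtain     |
|dinosaur go |

Derivation:
Line 1: ['young', 'so', 'new'] (min_width=12, slack=0)
Line 2: ['journey'] (min_width=7, slack=5)
Line 3: ['dictionary'] (min_width=10, slack=2)
Line 4: ['year'] (min_width=4, slack=8)
Line 5: ['lightbulb'] (min_width=9, slack=3)
Line 6: ['year', 'train'] (min_width=10, slack=2)
Line 7: ['curtain'] (min_width=7, slack=5)
Line 8: ['dinosaur', 'go'] (min_width=11, slack=1)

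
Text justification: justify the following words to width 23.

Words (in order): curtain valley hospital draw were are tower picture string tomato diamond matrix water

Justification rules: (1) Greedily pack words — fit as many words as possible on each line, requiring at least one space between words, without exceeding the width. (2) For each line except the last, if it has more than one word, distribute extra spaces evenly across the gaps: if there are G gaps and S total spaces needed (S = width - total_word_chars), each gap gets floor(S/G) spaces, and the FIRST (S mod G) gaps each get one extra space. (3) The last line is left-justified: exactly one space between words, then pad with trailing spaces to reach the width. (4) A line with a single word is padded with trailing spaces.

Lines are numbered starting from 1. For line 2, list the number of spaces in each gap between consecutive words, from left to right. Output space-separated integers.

Line 1: ['curtain', 'valley', 'hospital'] (min_width=23, slack=0)
Line 2: ['draw', 'were', 'are', 'tower'] (min_width=19, slack=4)
Line 3: ['picture', 'string', 'tomato'] (min_width=21, slack=2)
Line 4: ['diamond', 'matrix', 'water'] (min_width=20, slack=3)

Answer: 3 2 2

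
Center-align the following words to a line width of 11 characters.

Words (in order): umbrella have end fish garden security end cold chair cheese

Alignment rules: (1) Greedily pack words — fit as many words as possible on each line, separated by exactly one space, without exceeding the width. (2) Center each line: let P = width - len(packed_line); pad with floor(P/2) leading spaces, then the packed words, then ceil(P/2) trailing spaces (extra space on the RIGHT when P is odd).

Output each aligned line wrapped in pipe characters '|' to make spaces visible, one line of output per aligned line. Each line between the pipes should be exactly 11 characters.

Answer: | umbrella  |
| have end  |
|fish garden|
| security  |
| end cold  |
|   chair   |
|  cheese   |

Derivation:
Line 1: ['umbrella'] (min_width=8, slack=3)
Line 2: ['have', 'end'] (min_width=8, slack=3)
Line 3: ['fish', 'garden'] (min_width=11, slack=0)
Line 4: ['security'] (min_width=8, slack=3)
Line 5: ['end', 'cold'] (min_width=8, slack=3)
Line 6: ['chair'] (min_width=5, slack=6)
Line 7: ['cheese'] (min_width=6, slack=5)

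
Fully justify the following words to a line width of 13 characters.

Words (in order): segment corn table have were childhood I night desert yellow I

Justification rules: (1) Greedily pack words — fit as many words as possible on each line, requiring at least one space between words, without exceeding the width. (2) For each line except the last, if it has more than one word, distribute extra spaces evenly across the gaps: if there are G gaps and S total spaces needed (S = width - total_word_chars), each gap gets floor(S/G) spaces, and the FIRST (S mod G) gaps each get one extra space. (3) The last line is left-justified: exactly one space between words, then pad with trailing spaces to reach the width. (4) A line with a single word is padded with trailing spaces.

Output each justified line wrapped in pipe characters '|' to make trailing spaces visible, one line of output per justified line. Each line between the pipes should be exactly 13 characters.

Answer: |segment  corn|
|table    have|
|were         |
|childhood   I|
|night  desert|
|yellow I     |

Derivation:
Line 1: ['segment', 'corn'] (min_width=12, slack=1)
Line 2: ['table', 'have'] (min_width=10, slack=3)
Line 3: ['were'] (min_width=4, slack=9)
Line 4: ['childhood', 'I'] (min_width=11, slack=2)
Line 5: ['night', 'desert'] (min_width=12, slack=1)
Line 6: ['yellow', 'I'] (min_width=8, slack=5)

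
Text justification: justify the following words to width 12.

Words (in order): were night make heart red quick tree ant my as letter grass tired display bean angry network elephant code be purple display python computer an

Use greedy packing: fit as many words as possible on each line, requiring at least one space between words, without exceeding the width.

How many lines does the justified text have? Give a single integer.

Answer: 15

Derivation:
Line 1: ['were', 'night'] (min_width=10, slack=2)
Line 2: ['make', 'heart'] (min_width=10, slack=2)
Line 3: ['red', 'quick'] (min_width=9, slack=3)
Line 4: ['tree', 'ant', 'my'] (min_width=11, slack=1)
Line 5: ['as', 'letter'] (min_width=9, slack=3)
Line 6: ['grass', 'tired'] (min_width=11, slack=1)
Line 7: ['display', 'bean'] (min_width=12, slack=0)
Line 8: ['angry'] (min_width=5, slack=7)
Line 9: ['network'] (min_width=7, slack=5)
Line 10: ['elephant'] (min_width=8, slack=4)
Line 11: ['code', 'be'] (min_width=7, slack=5)
Line 12: ['purple'] (min_width=6, slack=6)
Line 13: ['display'] (min_width=7, slack=5)
Line 14: ['python'] (min_width=6, slack=6)
Line 15: ['computer', 'an'] (min_width=11, slack=1)
Total lines: 15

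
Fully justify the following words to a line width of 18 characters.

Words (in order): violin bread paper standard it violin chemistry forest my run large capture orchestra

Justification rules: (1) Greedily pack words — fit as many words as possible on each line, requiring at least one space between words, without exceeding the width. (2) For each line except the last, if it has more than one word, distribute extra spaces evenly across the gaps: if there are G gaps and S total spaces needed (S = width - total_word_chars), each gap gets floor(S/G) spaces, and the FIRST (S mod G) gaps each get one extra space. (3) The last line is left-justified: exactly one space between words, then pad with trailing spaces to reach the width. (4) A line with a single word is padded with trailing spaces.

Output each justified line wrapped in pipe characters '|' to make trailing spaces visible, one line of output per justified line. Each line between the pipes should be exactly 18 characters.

Answer: |violin bread paper|
|standard it violin|
|chemistry   forest|
|my    run    large|
|capture orchestra |

Derivation:
Line 1: ['violin', 'bread', 'paper'] (min_width=18, slack=0)
Line 2: ['standard', 'it', 'violin'] (min_width=18, slack=0)
Line 3: ['chemistry', 'forest'] (min_width=16, slack=2)
Line 4: ['my', 'run', 'large'] (min_width=12, slack=6)
Line 5: ['capture', 'orchestra'] (min_width=17, slack=1)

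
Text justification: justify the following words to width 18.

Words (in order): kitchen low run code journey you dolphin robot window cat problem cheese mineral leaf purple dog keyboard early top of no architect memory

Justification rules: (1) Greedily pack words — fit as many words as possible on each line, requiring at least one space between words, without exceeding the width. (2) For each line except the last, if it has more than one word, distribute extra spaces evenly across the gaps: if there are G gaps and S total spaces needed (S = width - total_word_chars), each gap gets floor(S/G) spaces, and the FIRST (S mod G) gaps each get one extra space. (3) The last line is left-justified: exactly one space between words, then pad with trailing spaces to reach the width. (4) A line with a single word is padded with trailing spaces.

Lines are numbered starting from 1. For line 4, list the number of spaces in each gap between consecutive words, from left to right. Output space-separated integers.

Line 1: ['kitchen', 'low', 'run'] (min_width=15, slack=3)
Line 2: ['code', 'journey', 'you'] (min_width=16, slack=2)
Line 3: ['dolphin', 'robot'] (min_width=13, slack=5)
Line 4: ['window', 'cat', 'problem'] (min_width=18, slack=0)
Line 5: ['cheese', 'mineral'] (min_width=14, slack=4)
Line 6: ['leaf', 'purple', 'dog'] (min_width=15, slack=3)
Line 7: ['keyboard', 'early', 'top'] (min_width=18, slack=0)
Line 8: ['of', 'no', 'architect'] (min_width=15, slack=3)
Line 9: ['memory'] (min_width=6, slack=12)

Answer: 1 1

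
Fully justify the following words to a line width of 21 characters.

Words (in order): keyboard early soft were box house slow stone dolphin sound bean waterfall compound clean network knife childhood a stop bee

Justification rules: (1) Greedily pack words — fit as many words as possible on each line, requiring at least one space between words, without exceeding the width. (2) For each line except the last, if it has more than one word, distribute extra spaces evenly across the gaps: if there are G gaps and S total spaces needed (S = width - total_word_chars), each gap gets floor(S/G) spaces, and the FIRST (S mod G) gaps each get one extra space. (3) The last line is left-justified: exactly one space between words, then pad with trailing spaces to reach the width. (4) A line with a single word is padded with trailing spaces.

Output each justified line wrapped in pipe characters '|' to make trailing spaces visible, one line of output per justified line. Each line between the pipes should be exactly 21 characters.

Line 1: ['keyboard', 'early', 'soft'] (min_width=19, slack=2)
Line 2: ['were', 'box', 'house', 'slow'] (min_width=19, slack=2)
Line 3: ['stone', 'dolphin', 'sound'] (min_width=19, slack=2)
Line 4: ['bean', 'waterfall'] (min_width=14, slack=7)
Line 5: ['compound', 'clean'] (min_width=14, slack=7)
Line 6: ['network', 'knife'] (min_width=13, slack=8)
Line 7: ['childhood', 'a', 'stop', 'bee'] (min_width=20, slack=1)

Answer: |keyboard  early  soft|
|were  box  house slow|
|stone  dolphin  sound|
|bean        waterfall|
|compound        clean|
|network         knife|
|childhood a stop bee |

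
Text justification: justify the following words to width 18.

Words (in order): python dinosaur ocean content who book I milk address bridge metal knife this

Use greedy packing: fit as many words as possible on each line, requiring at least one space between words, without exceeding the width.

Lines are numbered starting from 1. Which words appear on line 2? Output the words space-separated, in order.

Answer: ocean content who

Derivation:
Line 1: ['python', 'dinosaur'] (min_width=15, slack=3)
Line 2: ['ocean', 'content', 'who'] (min_width=17, slack=1)
Line 3: ['book', 'I', 'milk'] (min_width=11, slack=7)
Line 4: ['address', 'bridge'] (min_width=14, slack=4)
Line 5: ['metal', 'knife', 'this'] (min_width=16, slack=2)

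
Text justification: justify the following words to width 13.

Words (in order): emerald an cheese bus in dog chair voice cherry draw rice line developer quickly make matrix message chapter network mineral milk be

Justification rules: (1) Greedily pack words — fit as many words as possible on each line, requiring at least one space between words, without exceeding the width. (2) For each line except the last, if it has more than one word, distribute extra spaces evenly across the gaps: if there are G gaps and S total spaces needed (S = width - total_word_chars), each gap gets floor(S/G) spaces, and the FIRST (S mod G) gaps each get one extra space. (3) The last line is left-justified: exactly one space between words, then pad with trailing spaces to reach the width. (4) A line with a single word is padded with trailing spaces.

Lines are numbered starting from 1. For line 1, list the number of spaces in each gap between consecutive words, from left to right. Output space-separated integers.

Answer: 4

Derivation:
Line 1: ['emerald', 'an'] (min_width=10, slack=3)
Line 2: ['cheese', 'bus', 'in'] (min_width=13, slack=0)
Line 3: ['dog', 'chair'] (min_width=9, slack=4)
Line 4: ['voice', 'cherry'] (min_width=12, slack=1)
Line 5: ['draw', 'rice'] (min_width=9, slack=4)
Line 6: ['line'] (min_width=4, slack=9)
Line 7: ['developer'] (min_width=9, slack=4)
Line 8: ['quickly', 'make'] (min_width=12, slack=1)
Line 9: ['matrix'] (min_width=6, slack=7)
Line 10: ['message'] (min_width=7, slack=6)
Line 11: ['chapter'] (min_width=7, slack=6)
Line 12: ['network'] (min_width=7, slack=6)
Line 13: ['mineral', 'milk'] (min_width=12, slack=1)
Line 14: ['be'] (min_width=2, slack=11)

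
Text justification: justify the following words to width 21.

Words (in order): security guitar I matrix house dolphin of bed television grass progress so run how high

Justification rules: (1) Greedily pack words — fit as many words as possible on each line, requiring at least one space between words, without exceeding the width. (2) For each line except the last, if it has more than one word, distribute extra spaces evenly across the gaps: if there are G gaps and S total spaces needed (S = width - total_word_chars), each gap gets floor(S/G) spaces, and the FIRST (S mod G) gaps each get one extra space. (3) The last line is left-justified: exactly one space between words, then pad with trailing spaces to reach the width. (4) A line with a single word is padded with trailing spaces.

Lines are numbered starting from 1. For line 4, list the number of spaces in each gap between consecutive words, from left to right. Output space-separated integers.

Line 1: ['security', 'guitar', 'I'] (min_width=17, slack=4)
Line 2: ['matrix', 'house', 'dolphin'] (min_width=20, slack=1)
Line 3: ['of', 'bed', 'television'] (min_width=17, slack=4)
Line 4: ['grass', 'progress', 'so', 'run'] (min_width=21, slack=0)
Line 5: ['how', 'high'] (min_width=8, slack=13)

Answer: 1 1 1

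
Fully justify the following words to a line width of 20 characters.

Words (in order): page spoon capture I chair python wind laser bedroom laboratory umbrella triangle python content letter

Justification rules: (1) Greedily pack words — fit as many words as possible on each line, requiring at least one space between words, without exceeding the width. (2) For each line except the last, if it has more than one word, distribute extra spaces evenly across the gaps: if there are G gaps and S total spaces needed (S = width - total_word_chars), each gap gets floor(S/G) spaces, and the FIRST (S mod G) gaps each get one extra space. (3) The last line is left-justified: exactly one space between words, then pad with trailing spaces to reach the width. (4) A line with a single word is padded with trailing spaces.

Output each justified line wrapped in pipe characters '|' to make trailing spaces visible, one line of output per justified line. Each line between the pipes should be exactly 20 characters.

Line 1: ['page', 'spoon', 'capture', 'I'] (min_width=20, slack=0)
Line 2: ['chair', 'python', 'wind'] (min_width=17, slack=3)
Line 3: ['laser', 'bedroom'] (min_width=13, slack=7)
Line 4: ['laboratory', 'umbrella'] (min_width=19, slack=1)
Line 5: ['triangle', 'python'] (min_width=15, slack=5)
Line 6: ['content', 'letter'] (min_width=14, slack=6)

Answer: |page spoon capture I|
|chair   python  wind|
|laser        bedroom|
|laboratory  umbrella|
|triangle      python|
|content letter      |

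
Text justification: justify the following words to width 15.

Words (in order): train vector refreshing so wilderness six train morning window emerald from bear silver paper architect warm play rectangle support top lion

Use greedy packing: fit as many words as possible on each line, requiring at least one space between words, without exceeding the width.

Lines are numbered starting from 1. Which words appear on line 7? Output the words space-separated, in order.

Line 1: ['train', 'vector'] (min_width=12, slack=3)
Line 2: ['refreshing', 'so'] (min_width=13, slack=2)
Line 3: ['wilderness', 'six'] (min_width=14, slack=1)
Line 4: ['train', 'morning'] (min_width=13, slack=2)
Line 5: ['window', 'emerald'] (min_width=14, slack=1)
Line 6: ['from', 'bear'] (min_width=9, slack=6)
Line 7: ['silver', 'paper'] (min_width=12, slack=3)
Line 8: ['architect', 'warm'] (min_width=14, slack=1)
Line 9: ['play', 'rectangle'] (min_width=14, slack=1)
Line 10: ['support', 'top'] (min_width=11, slack=4)
Line 11: ['lion'] (min_width=4, slack=11)

Answer: silver paper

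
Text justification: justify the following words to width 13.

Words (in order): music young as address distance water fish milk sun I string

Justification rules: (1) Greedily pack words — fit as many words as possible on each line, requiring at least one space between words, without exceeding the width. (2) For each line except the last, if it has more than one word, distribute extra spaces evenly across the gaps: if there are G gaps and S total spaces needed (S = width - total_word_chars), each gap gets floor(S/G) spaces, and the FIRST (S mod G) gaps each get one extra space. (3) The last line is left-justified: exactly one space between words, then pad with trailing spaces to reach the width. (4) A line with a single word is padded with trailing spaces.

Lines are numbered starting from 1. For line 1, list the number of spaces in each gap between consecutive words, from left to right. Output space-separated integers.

Answer: 3

Derivation:
Line 1: ['music', 'young'] (min_width=11, slack=2)
Line 2: ['as', 'address'] (min_width=10, slack=3)
Line 3: ['distance'] (min_width=8, slack=5)
Line 4: ['water', 'fish'] (min_width=10, slack=3)
Line 5: ['milk', 'sun', 'I'] (min_width=10, slack=3)
Line 6: ['string'] (min_width=6, slack=7)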